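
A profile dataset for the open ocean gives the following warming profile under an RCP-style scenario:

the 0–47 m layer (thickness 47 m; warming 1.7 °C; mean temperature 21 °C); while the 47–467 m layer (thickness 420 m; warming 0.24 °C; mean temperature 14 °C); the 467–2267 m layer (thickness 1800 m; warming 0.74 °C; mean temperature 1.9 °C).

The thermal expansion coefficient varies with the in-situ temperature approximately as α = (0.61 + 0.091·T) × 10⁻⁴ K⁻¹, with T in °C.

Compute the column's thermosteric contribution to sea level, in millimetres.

about 143 mm

Layer 1: α = (0.61 + 0.091×21)×10⁻⁴ = 2.521×10⁻⁴ K⁻¹
Layer 2: α = (0.61 + 0.091×14)×10⁻⁴ = 1.884×10⁻⁴ K⁻¹
Layer 3: α = (0.61 + 0.091×1.9)×10⁻⁴ = 0.7829×10⁻⁴ K⁻¹
Layer 1: 2.521×10⁻⁴ × 1.7 × 47 = 0.02014279 m
47–467 m: 0.24 × 1.884×10⁻⁴ × 420 = 0.01899072 m
467–2267 m: 1800 × 0.7829×10⁻⁴ × 0.74 = 0.10428228 m
Δh = 0.02014279 + 0.01899072 + 0.10428228 = 0.14341579 m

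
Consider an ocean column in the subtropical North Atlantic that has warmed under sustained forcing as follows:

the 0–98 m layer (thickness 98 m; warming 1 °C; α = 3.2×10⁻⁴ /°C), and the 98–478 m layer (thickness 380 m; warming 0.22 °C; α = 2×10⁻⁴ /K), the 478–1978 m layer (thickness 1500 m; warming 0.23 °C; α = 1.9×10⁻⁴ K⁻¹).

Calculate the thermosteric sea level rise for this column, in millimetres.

Δh = 114 mm

3.2×10⁻⁴ × 98 × 1 = 0.03136 m
380 × 0.22 × 2×10⁻⁴ = 0.01672 m
1.9×10⁻⁴ × 1500 × 0.23 = 0.06555 m
Δh = 0.03136 + 0.01672 + 0.06555 = 0.11363 m ≈ 114 mm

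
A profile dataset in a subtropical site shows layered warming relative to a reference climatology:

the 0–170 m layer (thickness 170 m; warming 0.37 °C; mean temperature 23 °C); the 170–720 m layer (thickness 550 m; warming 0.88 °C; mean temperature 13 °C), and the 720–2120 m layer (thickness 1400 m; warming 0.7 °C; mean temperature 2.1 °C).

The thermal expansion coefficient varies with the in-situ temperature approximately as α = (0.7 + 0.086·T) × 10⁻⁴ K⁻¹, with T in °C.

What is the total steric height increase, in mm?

about 190 mm

Layer 1: α = (0.7 + 0.086×23)×10⁻⁴ = 2.678×10⁻⁴ K⁻¹
Layer 2: α = (0.7 + 0.086×13)×10⁻⁴ = 1.818×10⁻⁴ K⁻¹
Layer 3: α = (0.7 + 0.086×2.1)×10⁻⁴ = 0.8806×10⁻⁴ K⁻¹
0–170 m: 2.678×10⁻⁴ × 170 × 0.37 = 0.01684462 m
170–720 m: 550 × 0.88 × 1.818×10⁻⁴ = 0.0879912 m
Layer 3: 1400 × 0.7 × 0.8806×10⁻⁴ = 0.0862988 m
Δh = 0.01684462 + 0.0879912 + 0.0862988 = 0.19113462 m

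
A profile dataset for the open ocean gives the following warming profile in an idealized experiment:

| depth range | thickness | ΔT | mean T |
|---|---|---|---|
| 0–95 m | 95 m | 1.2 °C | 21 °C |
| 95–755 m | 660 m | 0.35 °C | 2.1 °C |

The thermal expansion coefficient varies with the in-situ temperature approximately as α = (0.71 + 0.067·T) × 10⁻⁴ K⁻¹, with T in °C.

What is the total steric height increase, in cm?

4.38 cm

Layer 1: α = (0.71 + 0.067×21)×10⁻⁴ = 2.117×10⁻⁴ K⁻¹
Layer 2: α = (0.71 + 0.067×2.1)×10⁻⁴ = 0.8507×10⁻⁴ K⁻¹
Layer 1: 95 × 2.117×10⁻⁴ × 1.2 = 0.0241338 m
Layer 2: 0.35 × 660 × 0.8507×10⁻⁴ = 0.01965117 m
Δh = 0.0241338 + 0.01965117 = 0.04378497 m ≈ 4.38 cm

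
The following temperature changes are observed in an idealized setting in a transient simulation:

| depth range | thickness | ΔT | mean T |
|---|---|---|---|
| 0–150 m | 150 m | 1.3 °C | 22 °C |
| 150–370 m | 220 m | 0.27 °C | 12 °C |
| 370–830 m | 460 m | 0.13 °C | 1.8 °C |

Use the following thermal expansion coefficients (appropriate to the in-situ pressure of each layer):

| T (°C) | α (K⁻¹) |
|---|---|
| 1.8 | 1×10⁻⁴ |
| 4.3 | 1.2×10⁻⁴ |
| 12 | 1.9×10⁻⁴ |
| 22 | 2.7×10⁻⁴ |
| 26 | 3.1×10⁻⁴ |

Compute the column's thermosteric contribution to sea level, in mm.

69.9 mm of thermosteric rise

Layer 1 at 22 °C → α = 2.7×10⁻⁴ K⁻¹
Layer 2 at 12 °C → α = 1.9×10⁻⁴ K⁻¹
Layer 3 at 1.8 °C → α = 1×10⁻⁴ K⁻¹
2.7×10⁻⁴ × 150 × 1.3 = 0.05265 m
150–370 m: 220 × 1.9×10⁻⁴ × 0.27 = 0.011286 m
370–830 m: 1×10⁻⁴ × 0.13 × 460 = 0.00598 m
Δh = 0.05265 + 0.011286 + 0.00598 = 0.069916 m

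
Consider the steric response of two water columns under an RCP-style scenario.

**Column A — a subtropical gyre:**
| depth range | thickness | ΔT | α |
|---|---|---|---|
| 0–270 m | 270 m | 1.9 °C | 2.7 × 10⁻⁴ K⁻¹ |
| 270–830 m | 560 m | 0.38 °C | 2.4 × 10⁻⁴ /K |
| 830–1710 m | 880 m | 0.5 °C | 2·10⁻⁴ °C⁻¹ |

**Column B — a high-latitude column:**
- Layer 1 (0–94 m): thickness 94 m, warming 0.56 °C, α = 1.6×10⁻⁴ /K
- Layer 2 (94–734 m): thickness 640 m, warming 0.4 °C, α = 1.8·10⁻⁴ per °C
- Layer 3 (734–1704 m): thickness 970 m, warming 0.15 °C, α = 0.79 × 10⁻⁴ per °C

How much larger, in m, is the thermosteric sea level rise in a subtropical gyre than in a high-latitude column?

0.212 m

A Layer 1: 1.9 × 270 × 2.7×10⁻⁴ = 0.13851 m
A Layer 2: 560 × 2.4×10⁻⁴ × 0.38 = 0.051072 m
A Layer 3: 0.5 × 2×10⁻⁴ × 880 = 0.08800 m
A total: 0.277582 m
B Layer 1: 1.6×10⁻⁴ × 0.56 × 94 = 0.0084224 m
B 1.8×10⁻⁴ × 640 × 0.4 = 0.04608 m
B Layer 3: 970 × 0.79×10⁻⁴ × 0.15 = 0.0114945 m
B total: 0.0659969 m
Difference: 0.277582 − 0.0659969 = 0.2115851 m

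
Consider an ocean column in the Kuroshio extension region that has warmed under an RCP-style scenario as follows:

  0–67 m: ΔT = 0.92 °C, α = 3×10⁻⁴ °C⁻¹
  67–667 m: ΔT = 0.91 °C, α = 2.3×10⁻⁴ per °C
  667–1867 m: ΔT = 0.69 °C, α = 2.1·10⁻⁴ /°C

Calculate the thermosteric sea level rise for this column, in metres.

Δh = 0.32 m

Layer 1: 0.92 × 67 × 3×10⁻⁴ = 0.018492 m
Layer 2: 0.91 × 2.3×10⁻⁴ × 600 = 0.12558 m
Layer 3: 2.1×10⁻⁴ × 1200 × 0.69 = 0.17388 m
Δh = 0.018492 + 0.12558 + 0.17388 = 0.317952 m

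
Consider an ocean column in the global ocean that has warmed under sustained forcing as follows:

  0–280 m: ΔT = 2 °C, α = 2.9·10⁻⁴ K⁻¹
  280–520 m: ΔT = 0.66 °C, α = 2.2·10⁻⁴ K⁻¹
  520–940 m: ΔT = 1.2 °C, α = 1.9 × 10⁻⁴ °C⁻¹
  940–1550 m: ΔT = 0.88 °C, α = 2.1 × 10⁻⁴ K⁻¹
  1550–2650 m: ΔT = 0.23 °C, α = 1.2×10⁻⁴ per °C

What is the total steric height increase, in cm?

0–280 m: 280 × 2 × 2.9×10⁻⁴ = 0.16240 m
2.2×10⁻⁴ × 0.66 × 240 = 0.034848 m
420 × 1.9×10⁻⁴ × 1.2 = 0.09576 m
940–1550 m: 0.88 × 2.1×10⁻⁴ × 610 = 0.112728 m
1550–2650 m: 0.23 × 1100 × 1.2×10⁻⁴ = 0.03036 m
Δh = 0.16240 + 0.034848 + 0.09576 + 0.112728 + 0.03036 = 0.436096 m ≈ 43.6 cm

43.6 cm of thermosteric rise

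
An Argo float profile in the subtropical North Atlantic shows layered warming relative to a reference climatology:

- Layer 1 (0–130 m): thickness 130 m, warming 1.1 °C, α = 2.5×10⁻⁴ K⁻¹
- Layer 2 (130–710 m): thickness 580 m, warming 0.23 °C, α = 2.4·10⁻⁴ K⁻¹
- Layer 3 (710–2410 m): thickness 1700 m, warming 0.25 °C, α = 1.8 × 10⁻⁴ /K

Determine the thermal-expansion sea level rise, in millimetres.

140 mm of thermosteric rise

0–130 m: 2.5×10⁻⁴ × 1.1 × 130 = 0.03575 m
Layer 2: 580 × 0.23 × 2.4×10⁻⁴ = 0.032016 m
Layer 3: 1700 × 0.25 × 1.8×10⁻⁴ = 0.07650 m
Δh = 0.03575 + 0.032016 + 0.07650 = 0.144266 m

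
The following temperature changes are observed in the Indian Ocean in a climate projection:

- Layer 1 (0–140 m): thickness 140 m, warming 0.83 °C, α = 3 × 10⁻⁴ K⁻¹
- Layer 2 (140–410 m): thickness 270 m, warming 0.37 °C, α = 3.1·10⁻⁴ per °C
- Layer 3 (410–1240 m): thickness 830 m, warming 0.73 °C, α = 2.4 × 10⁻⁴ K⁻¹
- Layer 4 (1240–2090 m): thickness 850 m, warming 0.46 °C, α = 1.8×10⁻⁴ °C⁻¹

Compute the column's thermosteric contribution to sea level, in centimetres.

Δh = 28.2 cm

3×10⁻⁴ × 140 × 0.83 = 0.03486 m
Layer 2: 3.1×10⁻⁴ × 270 × 0.37 = 0.030969 m
830 × 0.73 × 2.4×10⁻⁴ = 0.145416 m
Layer 4: 850 × 0.46 × 1.8×10⁻⁴ = 0.07038 m
Δh = 0.03486 + 0.030969 + 0.145416 + 0.07038 = 0.281625 m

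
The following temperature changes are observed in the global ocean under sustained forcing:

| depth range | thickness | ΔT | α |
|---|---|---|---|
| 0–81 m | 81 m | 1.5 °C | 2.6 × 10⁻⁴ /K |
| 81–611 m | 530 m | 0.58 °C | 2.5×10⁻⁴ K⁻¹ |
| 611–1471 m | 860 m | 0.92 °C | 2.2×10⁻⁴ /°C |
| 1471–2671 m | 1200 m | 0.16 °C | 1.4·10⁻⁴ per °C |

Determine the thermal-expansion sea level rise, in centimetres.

1.5 × 81 × 2.6×10⁻⁴ = 0.03159 m
530 × 0.58 × 2.5×10⁻⁴ = 0.07685 m
611–1471 m: 0.92 × 860 × 2.2×10⁻⁴ = 0.174064 m
1471–2671 m: 1.4×10⁻⁴ × 0.16 × 1200 = 0.02688 m
Δh = 0.03159 + 0.07685 + 0.174064 + 0.02688 = 0.309384 m

30.9 cm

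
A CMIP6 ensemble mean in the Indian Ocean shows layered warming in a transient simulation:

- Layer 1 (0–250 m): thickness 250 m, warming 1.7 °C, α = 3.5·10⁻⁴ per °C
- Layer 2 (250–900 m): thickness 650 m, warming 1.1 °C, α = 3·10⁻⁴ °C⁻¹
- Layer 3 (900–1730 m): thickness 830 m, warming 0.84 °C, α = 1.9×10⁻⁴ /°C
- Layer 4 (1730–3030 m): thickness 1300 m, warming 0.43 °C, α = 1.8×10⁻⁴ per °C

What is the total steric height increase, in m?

Δh ≈ 0.596 m

1.7 × 250 × 3.5×10⁻⁴ = 0.14875 m
250–900 m: 650 × 3×10⁻⁴ × 1.1 = 0.21450 m
0.84 × 830 × 1.9×10⁻⁴ = 0.132468 m
1730–3030 m: 1300 × 1.8×10⁻⁴ × 0.43 = 0.10062 m
Δh = 0.14875 + 0.21450 + 0.132468 + 0.10062 = 0.596338 m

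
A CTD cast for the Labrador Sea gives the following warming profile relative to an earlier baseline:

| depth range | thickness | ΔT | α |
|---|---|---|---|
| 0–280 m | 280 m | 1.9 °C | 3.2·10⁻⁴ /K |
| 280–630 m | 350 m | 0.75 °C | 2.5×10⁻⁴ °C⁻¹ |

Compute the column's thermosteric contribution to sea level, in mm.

Layer 1: 1.9 × 3.2×10⁻⁴ × 280 = 0.17024 m
Layer 2: 350 × 0.75 × 2.5×10⁻⁴ = 0.065625 m
Δh = 0.17024 + 0.065625 = 0.235865 m ≈ 240 mm

240 mm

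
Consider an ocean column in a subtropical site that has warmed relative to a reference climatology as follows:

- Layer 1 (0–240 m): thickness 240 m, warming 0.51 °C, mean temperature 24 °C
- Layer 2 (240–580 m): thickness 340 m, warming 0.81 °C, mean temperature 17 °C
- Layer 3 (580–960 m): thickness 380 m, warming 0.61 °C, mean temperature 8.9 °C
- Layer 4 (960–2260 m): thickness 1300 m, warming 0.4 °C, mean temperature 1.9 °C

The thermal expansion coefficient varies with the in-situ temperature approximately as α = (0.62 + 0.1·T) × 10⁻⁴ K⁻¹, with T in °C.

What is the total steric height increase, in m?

0.18 m

Layer 1: α = (0.62 + 0.1×24)×10⁻⁴ = 3.02×10⁻⁴ K⁻¹
Layer 2: α = (0.62 + 0.1×17)×10⁻⁴ = 2.32×10⁻⁴ K⁻¹
Layer 3: α = (0.62 + 0.1×8.9)×10⁻⁴ = 1.51×10⁻⁴ K⁻¹
Layer 4: α = (0.62 + 0.1×1.9)×10⁻⁴ = 0.81×10⁻⁴ K⁻¹
3.02×10⁻⁴ × 240 × 0.51 = 0.0369648 m
Layer 2: 340 × 0.81 × 2.32×10⁻⁴ = 0.0638928 m
0.61 × 1.51×10⁻⁴ × 380 = 0.0350018 m
960–2260 m: 0.81×10⁻⁴ × 0.4 × 1300 = 0.04212 m
Δh = 0.0369648 + 0.0638928 + 0.0350018 + 0.04212 = 0.1779794 m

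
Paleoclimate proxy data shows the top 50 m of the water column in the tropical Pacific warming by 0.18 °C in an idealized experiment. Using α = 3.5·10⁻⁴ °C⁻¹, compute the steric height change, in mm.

about 3.2 mm

Δh = αΔT·H = 3.5×10⁻⁴ × 0.18 × 50 = 0.00315 m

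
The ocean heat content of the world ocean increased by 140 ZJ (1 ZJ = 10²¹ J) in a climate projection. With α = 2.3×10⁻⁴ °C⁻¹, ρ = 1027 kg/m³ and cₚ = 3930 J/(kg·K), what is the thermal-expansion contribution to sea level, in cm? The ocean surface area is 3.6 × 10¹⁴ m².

2.2 cm

Per unit area: Q = 140×10²¹ / (3.6×10¹⁴) ≈ 3.889×10⁸ J/m²
Δh = αQ/(ρcₚ) = 2.3×10⁻⁴ × 3.889×10⁸ / (1027 × 3930) ≈ 0.022162 m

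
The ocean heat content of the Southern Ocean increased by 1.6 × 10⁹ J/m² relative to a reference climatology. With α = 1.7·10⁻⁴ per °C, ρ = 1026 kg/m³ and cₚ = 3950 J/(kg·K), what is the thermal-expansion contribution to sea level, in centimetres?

Δh ≈ 6.71 cm

Δh = αQ/(ρcₚ) = 1.7×10⁻⁴ × 1.6×10⁹ / (1026 × 3950) ≈ 0.067116 m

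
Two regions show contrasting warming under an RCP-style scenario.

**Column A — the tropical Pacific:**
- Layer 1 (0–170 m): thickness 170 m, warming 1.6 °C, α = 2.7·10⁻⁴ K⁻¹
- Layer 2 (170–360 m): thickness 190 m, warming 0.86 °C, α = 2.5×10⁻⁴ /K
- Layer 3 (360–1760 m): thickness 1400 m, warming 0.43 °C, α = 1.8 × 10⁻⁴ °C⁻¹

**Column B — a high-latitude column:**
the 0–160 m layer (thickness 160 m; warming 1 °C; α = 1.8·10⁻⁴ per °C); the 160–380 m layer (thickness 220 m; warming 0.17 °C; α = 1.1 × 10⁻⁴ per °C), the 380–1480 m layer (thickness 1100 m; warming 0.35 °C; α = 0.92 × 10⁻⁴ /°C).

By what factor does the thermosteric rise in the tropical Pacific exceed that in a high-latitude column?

A 0–170 m: 1.6 × 2.7×10⁻⁴ × 170 = 0.07344 m
A Layer 2: 2.5×10⁻⁴ × 0.86 × 190 = 0.04085 m
A 1.8×10⁻⁴ × 1400 × 0.43 = 0.10836 m
A total: 0.22265 m
B Layer 1: 1.8×10⁻⁴ × 160 × 1 = 0.02880 m
B Layer 2: 0.17 × 220 × 1.1×10⁻⁴ = 0.004114 m
B Layer 3: 0.35 × 0.92×10⁻⁴ × 1100 = 0.03542 m
B total: 0.068334 m
Ratio: 0.22265 / 0.068334 ≈ 3.258

≈ 3.26×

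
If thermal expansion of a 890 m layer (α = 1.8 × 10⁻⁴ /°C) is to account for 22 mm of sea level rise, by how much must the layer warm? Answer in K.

ΔT = Δh/(αH) = 0.022 / (1.8×10⁻⁴ × 890) ≈ 0.1373 K

about 0.14 K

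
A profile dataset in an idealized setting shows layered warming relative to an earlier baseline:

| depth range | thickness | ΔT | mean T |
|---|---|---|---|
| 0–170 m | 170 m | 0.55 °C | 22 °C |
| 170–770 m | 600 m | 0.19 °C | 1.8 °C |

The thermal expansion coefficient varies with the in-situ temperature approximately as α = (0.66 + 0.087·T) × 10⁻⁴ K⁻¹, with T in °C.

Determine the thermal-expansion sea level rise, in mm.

Layer 1: α = (0.66 + 0.087×22)×10⁻⁴ = 2.574×10⁻⁴ K⁻¹
Layer 2: α = (0.66 + 0.087×1.8)×10⁻⁴ = 0.8166×10⁻⁴ K⁻¹
Layer 1: 0.55 × 170 × 2.574×10⁻⁴ = 0.0240669 m
Layer 2: 0.8166×10⁻⁴ × 0.19 × 600 = 0.00930924 m
Δh = 0.0240669 + 0.00930924 = 0.03337614 m

Δh = 33.4 mm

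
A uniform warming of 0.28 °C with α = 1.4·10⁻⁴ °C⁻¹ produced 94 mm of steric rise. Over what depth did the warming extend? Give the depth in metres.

about 2400 m

H = Δh/(αΔT) = 0.094 / (1.4×10⁻⁴ × 0.28) ≈ 2398 m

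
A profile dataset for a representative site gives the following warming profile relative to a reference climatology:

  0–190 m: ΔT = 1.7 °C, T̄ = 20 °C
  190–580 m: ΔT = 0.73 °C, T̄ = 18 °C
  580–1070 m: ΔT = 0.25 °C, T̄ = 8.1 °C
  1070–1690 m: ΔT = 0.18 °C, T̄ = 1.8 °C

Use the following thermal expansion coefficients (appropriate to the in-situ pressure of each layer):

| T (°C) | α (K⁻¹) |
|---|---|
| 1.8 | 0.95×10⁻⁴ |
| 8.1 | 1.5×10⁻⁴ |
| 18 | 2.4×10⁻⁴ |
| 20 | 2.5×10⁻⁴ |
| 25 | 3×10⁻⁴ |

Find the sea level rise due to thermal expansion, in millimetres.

Layer 1 at 20 °C → α = 2.5×10⁻⁴ K⁻¹
Layer 2 at 18 °C → α = 2.4×10⁻⁴ K⁻¹
Layer 3 at 8.1 °C → α = 1.5×10⁻⁴ K⁻¹
Layer 4 at 1.8 °C → α = 0.95×10⁻⁴ K⁻¹
190 × 2.5×10⁻⁴ × 1.7 = 0.08075 m
190–580 m: 2.4×10⁻⁴ × 0.73 × 390 = 0.068328 m
580–1070 m: 490 × 1.5×10⁻⁴ × 0.25 = 0.018375 m
Layer 4: 0.95×10⁻⁴ × 620 × 0.18 = 0.010602 m
Δh = 0.08075 + 0.068328 + 0.018375 + 0.010602 = 0.178055 m ≈ 180 mm

180 mm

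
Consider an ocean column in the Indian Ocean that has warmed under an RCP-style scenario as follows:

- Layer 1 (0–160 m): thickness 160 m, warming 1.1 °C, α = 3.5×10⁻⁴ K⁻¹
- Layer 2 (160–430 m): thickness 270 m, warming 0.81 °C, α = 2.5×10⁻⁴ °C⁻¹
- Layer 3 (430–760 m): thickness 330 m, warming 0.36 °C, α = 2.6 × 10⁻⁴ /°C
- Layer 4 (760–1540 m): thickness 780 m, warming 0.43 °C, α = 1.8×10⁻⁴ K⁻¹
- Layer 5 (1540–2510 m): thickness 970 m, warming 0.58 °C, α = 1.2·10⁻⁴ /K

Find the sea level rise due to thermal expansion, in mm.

Δh = 275 mm

0–160 m: 3.5×10⁻⁴ × 1.1 × 160 = 0.06160 m
160–430 m: 270 × 2.5×10⁻⁴ × 0.81 = 0.054675 m
0.36 × 330 × 2.6×10⁻⁴ = 0.030888 m
Layer 4: 0.43 × 780 × 1.8×10⁻⁴ = 0.060372 m
1.2×10⁻⁴ × 0.58 × 970 = 0.067512 m
Δh = 0.06160 + 0.054675 + 0.030888 + 0.060372 + 0.067512 = 0.275047 m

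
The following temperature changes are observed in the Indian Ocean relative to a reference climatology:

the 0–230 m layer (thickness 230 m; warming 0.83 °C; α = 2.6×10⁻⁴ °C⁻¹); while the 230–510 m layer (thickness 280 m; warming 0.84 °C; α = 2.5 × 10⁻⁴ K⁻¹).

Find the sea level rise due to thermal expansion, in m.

0.108 m of thermosteric rise

Layer 1: 0.83 × 230 × 2.6×10⁻⁴ = 0.049634 m
230–510 m: 2.5×10⁻⁴ × 280 × 0.84 = 0.05880 m
Δh = 0.049634 + 0.05880 = 0.108434 m ≈ 0.108 m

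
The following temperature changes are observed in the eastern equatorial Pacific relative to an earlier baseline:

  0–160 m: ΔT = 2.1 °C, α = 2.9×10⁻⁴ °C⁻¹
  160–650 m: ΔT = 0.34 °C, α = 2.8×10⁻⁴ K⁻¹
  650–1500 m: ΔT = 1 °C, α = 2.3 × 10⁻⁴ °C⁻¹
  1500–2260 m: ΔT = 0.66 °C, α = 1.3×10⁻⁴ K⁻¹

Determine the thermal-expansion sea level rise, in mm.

Layer 1: 160 × 2.9×10⁻⁴ × 2.1 = 0.09744 m
2.8×10⁻⁴ × 490 × 0.34 = 0.046648 m
650–1500 m: 850 × 1 × 2.3×10⁻⁴ = 0.19550 m
1.3×10⁻⁴ × 0.66 × 760 = 0.065208 m
Δh = 0.09744 + 0.046648 + 0.19550 + 0.065208 = 0.404796 m ≈ 400 mm

400 mm of thermosteric rise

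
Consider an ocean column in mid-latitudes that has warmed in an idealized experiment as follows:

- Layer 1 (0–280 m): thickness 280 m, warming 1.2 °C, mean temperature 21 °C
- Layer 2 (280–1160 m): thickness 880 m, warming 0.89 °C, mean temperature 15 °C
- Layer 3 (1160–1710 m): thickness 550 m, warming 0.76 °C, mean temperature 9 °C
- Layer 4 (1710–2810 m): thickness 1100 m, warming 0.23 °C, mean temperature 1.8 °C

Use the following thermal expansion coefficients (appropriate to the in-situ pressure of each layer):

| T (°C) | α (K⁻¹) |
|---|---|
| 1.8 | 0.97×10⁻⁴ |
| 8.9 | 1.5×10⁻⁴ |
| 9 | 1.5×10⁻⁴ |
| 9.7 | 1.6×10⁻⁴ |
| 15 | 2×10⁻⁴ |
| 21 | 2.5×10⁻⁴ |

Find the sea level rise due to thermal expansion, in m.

Layer 1 at 21 °C → α = 2.5×10⁻⁴ K⁻¹
Layer 2 at 15 °C → α = 2×10⁻⁴ K⁻¹
Layer 3 at 9 °C → α = 1.5×10⁻⁴ K⁻¹
Layer 4 at 1.8 °C → α = 0.97×10⁻⁴ K⁻¹
280 × 2.5×10⁻⁴ × 1.2 = 0.08400 m
280–1160 m: 0.89 × 880 × 2×10⁻⁴ = 0.15664 m
Layer 3: 1.5×10⁻⁴ × 0.76 × 550 = 0.06270 m
1710–2810 m: 0.23 × 0.97×10⁻⁴ × 1100 = 0.024541 m
Δh = 0.08400 + 0.15664 + 0.06270 + 0.024541 = 0.327881 m ≈ 0.328 m

Δh = 0.328 m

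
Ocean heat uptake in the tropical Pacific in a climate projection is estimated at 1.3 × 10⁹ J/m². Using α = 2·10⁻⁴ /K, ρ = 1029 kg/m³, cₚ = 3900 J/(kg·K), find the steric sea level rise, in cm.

Δh = 6.5 cm

Δh = αQ/(ρcₚ) = 2×10⁻⁴ × 1.3×10⁹ / (1029 × 3900) ≈ 0.064788 m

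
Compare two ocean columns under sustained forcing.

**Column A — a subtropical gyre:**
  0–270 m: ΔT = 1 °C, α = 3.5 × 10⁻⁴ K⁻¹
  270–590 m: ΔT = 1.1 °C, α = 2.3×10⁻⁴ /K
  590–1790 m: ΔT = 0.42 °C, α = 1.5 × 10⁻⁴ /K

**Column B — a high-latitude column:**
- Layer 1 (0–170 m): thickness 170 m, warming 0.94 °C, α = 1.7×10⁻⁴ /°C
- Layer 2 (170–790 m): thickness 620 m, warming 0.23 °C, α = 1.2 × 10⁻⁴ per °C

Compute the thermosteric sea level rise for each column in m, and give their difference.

Δh_A ≈ 0.25 m, Δh_B ≈ 0.044 m; difference ≈ 0.21 m

A 0–270 m: 3.5×10⁻⁴ × 1 × 270 = 0.09450 m
A 270–590 m: 1.1 × 320 × 2.3×10⁻⁴ = 0.08096 m
A 1.5×10⁻⁴ × 0.42 × 1200 = 0.07560 m
A total: 0.25106 m
B 0–170 m: 0.94 × 1.7×10⁻⁴ × 170 = 0.027166 m
B 620 × 0.23 × 1.2×10⁻⁴ = 0.017112 m
B total: 0.044278 m
Difference: 0.25106 − 0.044278 = 0.206782 m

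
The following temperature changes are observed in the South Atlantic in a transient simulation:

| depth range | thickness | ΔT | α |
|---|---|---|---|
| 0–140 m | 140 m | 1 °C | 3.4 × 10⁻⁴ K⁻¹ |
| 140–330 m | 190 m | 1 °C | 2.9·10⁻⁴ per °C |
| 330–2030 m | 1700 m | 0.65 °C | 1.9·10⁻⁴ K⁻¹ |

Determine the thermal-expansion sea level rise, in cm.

3.4×10⁻⁴ × 1 × 140 = 0.04760 m
140–330 m: 2.9×10⁻⁴ × 190 × 1 = 0.05510 m
Layer 3: 0.65 × 1.9×10⁻⁴ × 1700 = 0.20995 m
Δh = 0.04760 + 0.05510 + 0.20995 = 0.31265 m ≈ 31.3 cm

Δh = 31.3 cm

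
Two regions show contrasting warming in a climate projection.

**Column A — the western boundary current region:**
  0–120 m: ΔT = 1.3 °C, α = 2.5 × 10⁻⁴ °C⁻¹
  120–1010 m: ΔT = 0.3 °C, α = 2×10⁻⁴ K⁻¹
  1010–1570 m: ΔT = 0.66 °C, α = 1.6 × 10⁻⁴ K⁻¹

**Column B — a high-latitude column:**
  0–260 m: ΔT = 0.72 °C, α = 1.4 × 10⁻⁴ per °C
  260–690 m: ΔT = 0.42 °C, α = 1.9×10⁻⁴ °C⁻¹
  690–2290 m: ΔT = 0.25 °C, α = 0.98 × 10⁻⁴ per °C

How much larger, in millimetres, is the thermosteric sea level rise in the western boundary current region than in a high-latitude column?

A 0–120 m: 2.5×10⁻⁴ × 120 × 1.3 = 0.03900 m
A 120–1010 m: 2×10⁻⁴ × 890 × 0.3 = 0.05340 m
A 0.66 × 1.6×10⁻⁴ × 560 = 0.059136 m
A total: 0.151536 m
B 0–260 m: 0.72 × 260 × 1.4×10⁻⁴ = 0.026208 m
B 260–690 m: 1.9×10⁻⁴ × 0.42 × 430 = 0.034314 m
B 1600 × 0.25 × 0.98×10⁻⁴ = 0.03920 m
B total: 0.099722 m
Difference: 0.151536 − 0.099722 = 0.051814 m

51.8 mm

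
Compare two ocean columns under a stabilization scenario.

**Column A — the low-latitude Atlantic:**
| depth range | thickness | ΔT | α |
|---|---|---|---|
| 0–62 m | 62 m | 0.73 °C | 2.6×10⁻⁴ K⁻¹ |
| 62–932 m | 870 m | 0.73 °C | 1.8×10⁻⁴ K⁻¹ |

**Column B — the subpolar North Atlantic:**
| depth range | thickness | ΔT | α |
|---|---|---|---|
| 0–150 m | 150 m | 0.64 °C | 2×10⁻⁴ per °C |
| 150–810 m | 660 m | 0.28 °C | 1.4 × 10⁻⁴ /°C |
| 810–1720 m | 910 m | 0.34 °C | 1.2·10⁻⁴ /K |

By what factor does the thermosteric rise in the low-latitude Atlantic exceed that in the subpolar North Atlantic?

a factor of 1.5

A 0–62 m: 0.73 × 2.6×10⁻⁴ × 62 = 0.0117676 m
A Layer 2: 0.73 × 870 × 1.8×10⁻⁴ = 0.114318 m
A total: 0.1260856 m
B 150 × 0.64 × 2×10⁻⁴ = 0.01920 m
B 660 × 1.4×10⁻⁴ × 0.28 = 0.025872 m
B 0.34 × 1.2×10⁻⁴ × 910 = 0.037128 m
B total: 0.08220 m
Ratio: 0.1260856 / 0.08220 ≈ 1.534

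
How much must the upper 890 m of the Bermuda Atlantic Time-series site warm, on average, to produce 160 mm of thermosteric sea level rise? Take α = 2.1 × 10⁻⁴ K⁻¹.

ΔT ≈ 0.856 K

ΔT = Δh/(αH) = 0.16 / (2.1×10⁻⁴ × 890) ≈ 0.8561 K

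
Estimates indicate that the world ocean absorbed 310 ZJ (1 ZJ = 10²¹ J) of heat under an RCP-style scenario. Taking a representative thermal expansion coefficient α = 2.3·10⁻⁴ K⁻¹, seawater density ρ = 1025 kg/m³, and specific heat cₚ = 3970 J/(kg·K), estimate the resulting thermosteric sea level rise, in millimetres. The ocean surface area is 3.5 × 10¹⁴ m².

Per unit area: Q = 310×10²¹ / (3.5×10¹⁴) ≈ 8.857×10⁸ J/m²
Δh = αQ/(ρcₚ) = 2.3×10⁻⁴ × 8.857×10⁸ / (1025 × 3970) ≈ 0.050061 m

50.1 mm of thermosteric rise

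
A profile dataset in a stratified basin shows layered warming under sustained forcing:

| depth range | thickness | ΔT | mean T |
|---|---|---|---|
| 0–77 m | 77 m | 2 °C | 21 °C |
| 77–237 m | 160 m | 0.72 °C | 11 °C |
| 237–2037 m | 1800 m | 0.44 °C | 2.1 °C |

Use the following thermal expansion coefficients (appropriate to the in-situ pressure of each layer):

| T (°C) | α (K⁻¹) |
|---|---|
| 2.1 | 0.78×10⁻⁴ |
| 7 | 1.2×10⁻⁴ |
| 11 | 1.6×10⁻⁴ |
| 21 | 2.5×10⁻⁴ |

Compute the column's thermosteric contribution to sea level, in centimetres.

11.9 cm of thermosteric rise

Layer 1 at 21 °C → α = 2.5×10⁻⁴ K⁻¹
Layer 2 at 11 °C → α = 1.6×10⁻⁴ K⁻¹
Layer 3 at 2.1 °C → α = 0.78×10⁻⁴ K⁻¹
Layer 1: 2 × 77 × 2.5×10⁻⁴ = 0.03850 m
Layer 2: 160 × 0.72 × 1.6×10⁻⁴ = 0.018432 m
0.78×10⁻⁴ × 1800 × 0.44 = 0.061776 m
Δh = 0.03850 + 0.018432 + 0.061776 = 0.118708 m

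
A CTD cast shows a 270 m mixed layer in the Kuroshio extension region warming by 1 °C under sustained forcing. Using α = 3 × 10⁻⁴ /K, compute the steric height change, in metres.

Δh = αΔT·H = 3×10⁻⁴ × 1 × 270 = 0.08100 m

Δh = 0.0810 m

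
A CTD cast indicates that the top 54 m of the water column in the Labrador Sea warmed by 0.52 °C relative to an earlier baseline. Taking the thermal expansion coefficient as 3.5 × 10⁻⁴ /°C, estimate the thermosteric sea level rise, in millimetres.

Δh = 9.8 mm

Δh = αΔT·H = 3.5×10⁻⁴ × 0.52 × 54 = 0.009828 m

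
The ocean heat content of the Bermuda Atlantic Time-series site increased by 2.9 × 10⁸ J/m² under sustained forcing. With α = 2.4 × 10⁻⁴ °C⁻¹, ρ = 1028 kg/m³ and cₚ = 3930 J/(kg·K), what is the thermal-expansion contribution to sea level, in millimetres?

Δh = αQ/(ρcₚ) = 2.4×10⁻⁴ × 2.9×10⁸ / (1028 × 3930) ≈ 0.017228 m

Δh = 17.2 mm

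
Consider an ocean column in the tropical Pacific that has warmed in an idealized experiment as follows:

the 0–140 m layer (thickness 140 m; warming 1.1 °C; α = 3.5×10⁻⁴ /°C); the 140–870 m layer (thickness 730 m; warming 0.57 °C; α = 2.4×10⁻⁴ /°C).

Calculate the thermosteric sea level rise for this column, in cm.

Layer 1: 140 × 1.1 × 3.5×10⁻⁴ = 0.05390 m
140–870 m: 730 × 0.57 × 2.4×10⁻⁴ = 0.099864 m
Δh = 0.05390 + 0.099864 = 0.153764 m

15 cm of thermosteric rise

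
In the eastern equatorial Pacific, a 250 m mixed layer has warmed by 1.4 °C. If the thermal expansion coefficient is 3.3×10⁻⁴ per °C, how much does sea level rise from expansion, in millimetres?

Δh = αΔT·H = 3.3×10⁻⁴ × 1.4 × 250 = 0.11550 m

Δh ≈ 116 mm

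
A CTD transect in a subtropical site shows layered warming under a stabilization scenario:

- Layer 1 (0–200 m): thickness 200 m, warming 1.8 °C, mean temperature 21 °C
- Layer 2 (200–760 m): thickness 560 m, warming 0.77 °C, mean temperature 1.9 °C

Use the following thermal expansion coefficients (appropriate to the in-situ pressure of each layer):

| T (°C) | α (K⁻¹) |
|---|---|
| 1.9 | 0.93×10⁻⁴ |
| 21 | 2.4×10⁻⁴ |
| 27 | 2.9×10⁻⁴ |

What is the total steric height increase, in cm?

Δh ≈ 12.7 cm

Layer 1 at 21 °C → α = 2.4×10⁻⁴ K⁻¹
Layer 2 at 1.9 °C → α = 0.93×10⁻⁴ K⁻¹
0–200 m: 2.4×10⁻⁴ × 1.8 × 200 = 0.08640 m
200–760 m: 0.77 × 560 × 0.93×10⁻⁴ = 0.0401016 m
Δh = 0.08640 + 0.0401016 = 0.1265016 m ≈ 12.7 cm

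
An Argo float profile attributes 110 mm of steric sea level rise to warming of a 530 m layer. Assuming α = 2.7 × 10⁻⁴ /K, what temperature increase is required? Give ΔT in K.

ΔT = Δh/(αH) = 0.11 / (2.7×10⁻⁴ × 530) ≈ 0.7687 K

0.77 K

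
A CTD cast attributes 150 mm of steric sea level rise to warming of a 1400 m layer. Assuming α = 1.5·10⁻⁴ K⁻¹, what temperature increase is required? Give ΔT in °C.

ΔT = Δh/(αH) = 0.15 / (1.5×10⁻⁴ × 1400) ≈ 0.7143 °C

ΔT ≈ 0.714 °C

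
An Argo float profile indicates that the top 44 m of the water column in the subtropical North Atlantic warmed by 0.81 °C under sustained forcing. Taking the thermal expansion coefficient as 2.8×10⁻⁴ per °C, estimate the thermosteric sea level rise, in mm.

Δh = αΔT·H = 2.8×10⁻⁴ × 0.81 × 44 = 0.0099792 m

Δh ≈ 9.98 mm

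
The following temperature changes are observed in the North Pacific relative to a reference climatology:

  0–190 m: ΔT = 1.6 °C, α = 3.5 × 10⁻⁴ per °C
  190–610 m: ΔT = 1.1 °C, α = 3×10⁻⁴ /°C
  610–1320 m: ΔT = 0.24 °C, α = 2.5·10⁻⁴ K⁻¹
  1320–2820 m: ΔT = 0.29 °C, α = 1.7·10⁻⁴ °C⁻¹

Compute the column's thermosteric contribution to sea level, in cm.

36.2 cm of thermosteric rise

Layer 1: 190 × 1.6 × 3.5×10⁻⁴ = 0.10640 m
Layer 2: 1.1 × 420 × 3×10⁻⁴ = 0.13860 m
Layer 3: 710 × 0.24 × 2.5×10⁻⁴ = 0.04260 m
1320–2820 m: 1500 × 0.29 × 1.7×10⁻⁴ = 0.07395 m
Δh = 0.10640 + 0.13860 + 0.04260 + 0.07395 = 0.36155 m ≈ 36.2 cm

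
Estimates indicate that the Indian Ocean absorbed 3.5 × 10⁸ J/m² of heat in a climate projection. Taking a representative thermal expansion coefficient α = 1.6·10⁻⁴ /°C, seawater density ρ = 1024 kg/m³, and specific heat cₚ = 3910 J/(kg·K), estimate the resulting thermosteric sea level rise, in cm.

1.40 cm of thermosteric rise

Δh = αQ/(ρcₚ) = 1.6×10⁻⁴ × 3.5×10⁸ / (1024 × 3910) ≈ 0.013987 m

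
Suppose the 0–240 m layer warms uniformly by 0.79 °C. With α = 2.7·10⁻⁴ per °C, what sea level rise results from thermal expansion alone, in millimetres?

51 mm of thermosteric rise

Δh = αΔT·H = 2.7×10⁻⁴ × 0.79 × 240 = 0.051192 m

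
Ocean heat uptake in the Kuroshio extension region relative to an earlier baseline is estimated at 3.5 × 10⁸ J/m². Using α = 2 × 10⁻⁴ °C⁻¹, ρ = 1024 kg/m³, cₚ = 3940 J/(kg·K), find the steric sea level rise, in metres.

Δh = αQ/(ρcₚ) = 2×10⁻⁴ × 3.5×10⁸ / (1024 × 3940) ≈ 0.01735 m

Δh ≈ 0.017 m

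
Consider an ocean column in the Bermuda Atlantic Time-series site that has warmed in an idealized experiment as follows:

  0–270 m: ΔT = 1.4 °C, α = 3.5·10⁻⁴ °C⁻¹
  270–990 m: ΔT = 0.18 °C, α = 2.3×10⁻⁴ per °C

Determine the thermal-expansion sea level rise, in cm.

Layer 1: 3.5×10⁻⁴ × 270 × 1.4 = 0.13230 m
Layer 2: 720 × 2.3×10⁻⁴ × 0.18 = 0.029808 m
Δh = 0.13230 + 0.029808 = 0.162108 m

about 16.2 cm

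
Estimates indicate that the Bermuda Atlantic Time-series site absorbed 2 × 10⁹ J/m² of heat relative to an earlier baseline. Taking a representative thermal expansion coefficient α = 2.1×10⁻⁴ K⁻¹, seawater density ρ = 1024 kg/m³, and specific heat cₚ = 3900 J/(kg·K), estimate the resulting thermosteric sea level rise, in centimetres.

Δh = αQ/(ρcₚ) = 2.1×10⁻⁴ × 2×10⁹ / (1024 × 3900) ≈ 0.10517 m

Δh ≈ 11 cm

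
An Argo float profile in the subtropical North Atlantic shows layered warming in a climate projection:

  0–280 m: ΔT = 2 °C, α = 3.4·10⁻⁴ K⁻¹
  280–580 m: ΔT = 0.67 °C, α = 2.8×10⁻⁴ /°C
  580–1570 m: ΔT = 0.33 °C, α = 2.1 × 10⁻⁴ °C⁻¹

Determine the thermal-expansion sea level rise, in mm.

280 × 3.4×10⁻⁴ × 2 = 0.19040 m
Layer 2: 300 × 2.8×10⁻⁴ × 0.67 = 0.05628 m
580–1570 m: 0.33 × 2.1×10⁻⁴ × 990 = 0.068607 m
Δh = 0.19040 + 0.05628 + 0.068607 = 0.315287 m ≈ 320 mm

320 mm of thermosteric rise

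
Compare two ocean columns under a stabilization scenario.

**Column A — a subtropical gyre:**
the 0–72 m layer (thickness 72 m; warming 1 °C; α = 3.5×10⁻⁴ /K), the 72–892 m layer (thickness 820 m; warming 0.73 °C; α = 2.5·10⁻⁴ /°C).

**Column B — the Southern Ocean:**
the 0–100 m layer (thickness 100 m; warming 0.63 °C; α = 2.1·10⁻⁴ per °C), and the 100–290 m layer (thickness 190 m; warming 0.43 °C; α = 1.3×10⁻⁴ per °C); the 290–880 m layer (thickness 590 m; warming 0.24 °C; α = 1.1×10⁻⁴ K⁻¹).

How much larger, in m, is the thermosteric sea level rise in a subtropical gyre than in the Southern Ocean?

0.14 m

A Layer 1: 1 × 3.5×10⁻⁴ × 72 = 0.02520 m
A Layer 2: 820 × 2.5×10⁻⁴ × 0.73 = 0.14965 m
A total: 0.17485 m
B 100 × 0.63 × 2.1×10⁻⁴ = 0.01323 m
B 0.43 × 1.3×10⁻⁴ × 190 = 0.010621 m
B 290–880 m: 0.24 × 590 × 1.1×10⁻⁴ = 0.015576 m
B total: 0.039427 m
Difference: 0.17485 − 0.039427 = 0.135423 m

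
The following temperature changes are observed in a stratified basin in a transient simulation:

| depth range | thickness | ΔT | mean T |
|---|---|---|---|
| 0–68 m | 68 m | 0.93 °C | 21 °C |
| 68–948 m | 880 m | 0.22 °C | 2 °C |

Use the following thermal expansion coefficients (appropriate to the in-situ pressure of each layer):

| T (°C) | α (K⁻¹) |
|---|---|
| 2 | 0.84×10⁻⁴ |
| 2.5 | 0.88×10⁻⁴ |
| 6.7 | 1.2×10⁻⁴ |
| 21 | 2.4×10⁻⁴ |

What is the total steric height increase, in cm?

3.14 cm

Layer 1 at 21 °C → α = 2.4×10⁻⁴ K⁻¹
Layer 2 at 2 °C → α = 0.84×10⁻⁴ K⁻¹
68 × 2.4×10⁻⁴ × 0.93 = 0.0151776 m
68–948 m: 0.84×10⁻⁴ × 0.22 × 880 = 0.0162624 m
Δh = 0.0151776 + 0.0162624 = 0.03144 m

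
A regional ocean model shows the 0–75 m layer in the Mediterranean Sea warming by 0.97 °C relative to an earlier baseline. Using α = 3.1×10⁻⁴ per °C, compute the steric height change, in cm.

Δh = 2.26 cm

Δh = αΔT·H = 3.1×10⁻⁴ × 0.97 × 75 = 0.0225525 m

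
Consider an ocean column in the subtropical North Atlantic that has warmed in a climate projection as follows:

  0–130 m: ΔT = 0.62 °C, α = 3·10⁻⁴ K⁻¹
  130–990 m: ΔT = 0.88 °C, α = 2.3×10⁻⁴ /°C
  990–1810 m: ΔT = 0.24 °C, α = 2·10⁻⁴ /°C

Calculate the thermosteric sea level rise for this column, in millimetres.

Δh = 238 mm

0.62 × 3×10⁻⁴ × 130 = 0.02418 m
Layer 2: 2.3×10⁻⁴ × 860 × 0.88 = 0.174064 m
820 × 0.24 × 2×10⁻⁴ = 0.03936 m
Δh = 0.02418 + 0.174064 + 0.03936 = 0.237604 m ≈ 238 mm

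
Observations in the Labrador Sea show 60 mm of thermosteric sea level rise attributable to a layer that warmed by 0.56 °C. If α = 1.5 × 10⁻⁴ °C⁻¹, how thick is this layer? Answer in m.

H = Δh/(αΔT) = 0.06 / (1.5×10⁻⁴ × 0.56) ≈ 714.3 m

H ≈ 714 m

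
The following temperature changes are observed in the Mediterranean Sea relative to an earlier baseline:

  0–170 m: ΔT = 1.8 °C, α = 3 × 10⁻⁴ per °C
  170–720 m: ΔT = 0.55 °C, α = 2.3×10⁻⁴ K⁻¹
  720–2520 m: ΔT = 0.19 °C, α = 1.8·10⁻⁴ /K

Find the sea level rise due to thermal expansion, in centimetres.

Δh ≈ 22.3 cm

170 × 3×10⁻⁴ × 1.8 = 0.09180 m
2.3×10⁻⁴ × 0.55 × 550 = 0.069575 m
1.8×10⁻⁴ × 1800 × 0.19 = 0.06156 m
Δh = 0.09180 + 0.069575 + 0.06156 = 0.222935 m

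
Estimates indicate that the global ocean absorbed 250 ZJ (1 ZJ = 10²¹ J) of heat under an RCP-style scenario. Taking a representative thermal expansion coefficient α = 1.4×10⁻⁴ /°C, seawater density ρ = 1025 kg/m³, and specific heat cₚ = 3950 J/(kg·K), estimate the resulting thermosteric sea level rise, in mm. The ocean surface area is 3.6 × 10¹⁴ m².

Per unit area: Q = 250×10²¹ / (3.6×10¹⁴) ≈ 6.944×10⁸ J/m²
Δh = αQ/(ρcₚ) = 1.4×10⁻⁴ × 6.944×10⁸ / (1025 × 3950) ≈ 0.024011 m

Δh ≈ 24 mm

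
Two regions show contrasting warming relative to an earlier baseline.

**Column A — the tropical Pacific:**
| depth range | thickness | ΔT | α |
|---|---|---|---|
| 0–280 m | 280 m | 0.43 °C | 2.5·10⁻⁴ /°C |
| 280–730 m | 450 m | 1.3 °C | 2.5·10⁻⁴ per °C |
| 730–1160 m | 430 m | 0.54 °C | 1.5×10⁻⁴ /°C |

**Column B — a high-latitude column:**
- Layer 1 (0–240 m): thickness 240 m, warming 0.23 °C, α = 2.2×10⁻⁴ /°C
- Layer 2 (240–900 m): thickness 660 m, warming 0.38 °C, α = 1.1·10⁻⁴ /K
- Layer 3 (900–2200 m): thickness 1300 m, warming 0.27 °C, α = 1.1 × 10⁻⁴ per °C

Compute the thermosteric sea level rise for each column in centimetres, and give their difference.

A Layer 1: 280 × 2.5×10⁻⁴ × 0.43 = 0.03010 m
A 280–730 m: 1.3 × 2.5×10⁻⁴ × 450 = 0.14625 m
A 730–1160 m: 430 × 0.54 × 1.5×10⁻⁴ = 0.03483 m
A total: 0.21118 m
B 240 × 0.23 × 2.2×10⁻⁴ = 0.012144 m
B 1.1×10⁻⁴ × 0.38 × 660 = 0.027588 m
B 1300 × 0.27 × 1.1×10⁻⁴ = 0.03861 m
B total: 0.078342 m
Difference: 0.21118 − 0.078342 = 0.132838 m

Δh_A ≈ 21 cm, Δh_B ≈ 7.8 cm; difference ≈ 13 cm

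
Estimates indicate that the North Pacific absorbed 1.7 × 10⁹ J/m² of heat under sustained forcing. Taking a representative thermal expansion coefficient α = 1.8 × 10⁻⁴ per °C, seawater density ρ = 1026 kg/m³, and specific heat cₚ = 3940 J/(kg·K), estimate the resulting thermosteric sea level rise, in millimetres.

about 75.7 mm

Δh = αQ/(ρcₚ) = 1.8×10⁻⁴ × 1.7×10⁹ / (1026 × 3940) ≈ 0.075697 m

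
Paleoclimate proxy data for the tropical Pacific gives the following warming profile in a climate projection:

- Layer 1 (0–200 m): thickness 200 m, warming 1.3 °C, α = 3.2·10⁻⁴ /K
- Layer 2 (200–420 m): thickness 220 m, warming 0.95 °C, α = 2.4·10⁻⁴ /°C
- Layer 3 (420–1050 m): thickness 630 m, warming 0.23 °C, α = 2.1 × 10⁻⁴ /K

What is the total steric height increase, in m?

Δh ≈ 0.164 m

200 × 3.2×10⁻⁴ × 1.3 = 0.08320 m
200–420 m: 0.95 × 220 × 2.4×10⁻⁴ = 0.05016 m
420–1050 m: 630 × 2.1×10⁻⁴ × 0.23 = 0.030429 m
Δh = 0.08320 + 0.05016 + 0.030429 = 0.163789 m ≈ 0.164 m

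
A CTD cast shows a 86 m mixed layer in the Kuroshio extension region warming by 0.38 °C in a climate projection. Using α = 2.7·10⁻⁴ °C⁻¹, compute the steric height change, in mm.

8.82 mm

Δh = αΔT·H = 2.7×10⁻⁴ × 0.38 × 86 = 0.0088236 m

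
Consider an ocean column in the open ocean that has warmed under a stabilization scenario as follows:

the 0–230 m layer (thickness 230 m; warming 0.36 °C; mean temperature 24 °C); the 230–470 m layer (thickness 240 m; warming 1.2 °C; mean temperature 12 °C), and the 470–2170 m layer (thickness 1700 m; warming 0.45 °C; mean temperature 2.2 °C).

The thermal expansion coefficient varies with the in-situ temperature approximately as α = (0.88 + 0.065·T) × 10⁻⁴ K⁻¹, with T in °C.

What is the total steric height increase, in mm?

Layer 1: α = (0.88 + 0.065×24)×10⁻⁴ = 2.44×10⁻⁴ K⁻¹
Layer 2: α = (0.88 + 0.065×12)×10⁻⁴ = 1.66×10⁻⁴ K⁻¹
Layer 3: α = (0.88 + 0.065×2.2)×10⁻⁴ = 1.023×10⁻⁴ K⁻¹
230 × 2.44×10⁻⁴ × 0.36 = 0.0202032 m
240 × 1.2 × 1.66×10⁻⁴ = 0.047808 m
Layer 3: 0.45 × 1700 × 1.023×10⁻⁴ = 0.0782595 m
Δh = 0.0202032 + 0.047808 + 0.0782595 = 0.1462707 m ≈ 146 mm

Δh = 146 mm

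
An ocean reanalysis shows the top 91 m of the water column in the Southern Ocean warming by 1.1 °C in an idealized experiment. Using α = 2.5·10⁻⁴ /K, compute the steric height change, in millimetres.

25.0 mm of thermosteric rise

Δh = αΔT·H = 2.5×10⁻⁴ × 1.1 × 91 = 0.025025 m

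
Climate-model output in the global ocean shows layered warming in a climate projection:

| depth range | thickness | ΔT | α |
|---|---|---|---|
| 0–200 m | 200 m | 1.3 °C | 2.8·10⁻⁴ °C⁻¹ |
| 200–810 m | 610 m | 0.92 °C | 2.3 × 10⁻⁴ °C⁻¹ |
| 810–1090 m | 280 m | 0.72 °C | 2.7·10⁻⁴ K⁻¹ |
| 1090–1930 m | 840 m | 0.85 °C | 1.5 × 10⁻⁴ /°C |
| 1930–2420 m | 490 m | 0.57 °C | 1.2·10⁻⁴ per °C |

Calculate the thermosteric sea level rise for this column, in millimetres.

1.3 × 200 × 2.8×10⁻⁴ = 0.07280 m
Layer 2: 0.92 × 2.3×10⁻⁴ × 610 = 0.129076 m
810–1090 m: 2.7×10⁻⁴ × 280 × 0.72 = 0.054432 m
1090–1930 m: 1.5×10⁻⁴ × 840 × 0.85 = 0.10710 m
490 × 1.2×10⁻⁴ × 0.57 = 0.033516 m
Δh = 0.07280 + 0.129076 + 0.054432 + 0.10710 + 0.033516 = 0.396924 m

400 mm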